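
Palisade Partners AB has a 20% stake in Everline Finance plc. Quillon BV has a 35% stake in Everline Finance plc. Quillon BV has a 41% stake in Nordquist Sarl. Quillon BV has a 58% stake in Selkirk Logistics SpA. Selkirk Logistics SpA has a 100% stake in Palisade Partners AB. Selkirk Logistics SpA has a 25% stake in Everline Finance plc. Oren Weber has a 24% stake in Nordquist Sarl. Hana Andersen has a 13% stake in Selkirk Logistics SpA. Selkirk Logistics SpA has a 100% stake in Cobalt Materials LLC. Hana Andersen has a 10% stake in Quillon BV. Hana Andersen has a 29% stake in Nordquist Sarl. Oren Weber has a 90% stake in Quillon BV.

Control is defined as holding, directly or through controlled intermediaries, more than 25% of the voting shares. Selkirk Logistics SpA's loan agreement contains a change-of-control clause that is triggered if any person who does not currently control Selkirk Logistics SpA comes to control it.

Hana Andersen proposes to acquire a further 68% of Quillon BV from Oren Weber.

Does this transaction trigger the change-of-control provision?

The purchase adds only to Hana's holdings (Oren's stake shrinks), so Hana is the only person who could newly come to control Selkirk.
Hana holds 29% of Nordquist, so Hana controls Nordquist.
In Selkirk, Hana's side holds only 13%, not > 25%.
So before the transaction, Hana does not control Selkirk.
After the purchase, Hana's direct stake in Quillon rises to 10% + 68% = 78%, and Oren's stake falls to 22%.
Hana holds 78% of Quillon, so Hana controls Quillon.
Hana and Quillon together hold 13% + 58% = 71% of Selkirk, so Hana controls Selkirk.
Hana did not control Selkirk before and does after, so the clause is triggered.

Yes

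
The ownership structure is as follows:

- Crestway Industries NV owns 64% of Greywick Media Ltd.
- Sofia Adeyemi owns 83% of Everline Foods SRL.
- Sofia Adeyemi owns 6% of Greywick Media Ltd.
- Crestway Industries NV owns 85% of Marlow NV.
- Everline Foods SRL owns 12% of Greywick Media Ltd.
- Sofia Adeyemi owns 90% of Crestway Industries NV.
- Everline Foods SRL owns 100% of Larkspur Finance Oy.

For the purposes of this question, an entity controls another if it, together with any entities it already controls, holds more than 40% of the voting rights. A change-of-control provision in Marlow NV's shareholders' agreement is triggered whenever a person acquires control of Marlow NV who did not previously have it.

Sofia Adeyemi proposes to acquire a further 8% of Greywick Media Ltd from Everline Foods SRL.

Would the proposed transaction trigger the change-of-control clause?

No

The purchase adds only to Sofia's holdings (Everline's stake shrinks), so Sofia is the only person who could newly come to control Marlow.
Sofia holds 90% of Crestway, so Sofia controls Crestway.
Crestway holds 85% of Marlow, so Sofia controls Marlow.
So Sofia already controls Marlow before the transaction.
After the purchase, Sofia's direct stake in Greywick rises to 6% + 8% = 14%, and Everline's stake falls to 4%.
Sofia controlled Marlow already, so this is not a new person acquiring control; every other person's position is unchanged or reduced.
No new person acquires control, so the clause is not triggered.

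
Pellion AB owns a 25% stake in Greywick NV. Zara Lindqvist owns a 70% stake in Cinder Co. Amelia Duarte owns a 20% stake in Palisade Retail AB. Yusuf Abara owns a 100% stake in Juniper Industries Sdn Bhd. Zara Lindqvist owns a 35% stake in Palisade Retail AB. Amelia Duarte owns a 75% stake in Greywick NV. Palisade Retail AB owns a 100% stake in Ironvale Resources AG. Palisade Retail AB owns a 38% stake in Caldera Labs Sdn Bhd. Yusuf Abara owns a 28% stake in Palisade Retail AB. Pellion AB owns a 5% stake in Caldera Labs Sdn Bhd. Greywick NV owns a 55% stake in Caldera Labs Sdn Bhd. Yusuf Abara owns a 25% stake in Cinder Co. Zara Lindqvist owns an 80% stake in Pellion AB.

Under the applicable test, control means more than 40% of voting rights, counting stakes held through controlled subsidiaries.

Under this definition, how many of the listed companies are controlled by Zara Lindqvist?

Zara holds 80% of Pellion, so Zara controls Pellion.
Zara holds 70% of Cinder, so Zara controls Cinder.
No other company's threshold is met.
Zara controls 2 companies.

2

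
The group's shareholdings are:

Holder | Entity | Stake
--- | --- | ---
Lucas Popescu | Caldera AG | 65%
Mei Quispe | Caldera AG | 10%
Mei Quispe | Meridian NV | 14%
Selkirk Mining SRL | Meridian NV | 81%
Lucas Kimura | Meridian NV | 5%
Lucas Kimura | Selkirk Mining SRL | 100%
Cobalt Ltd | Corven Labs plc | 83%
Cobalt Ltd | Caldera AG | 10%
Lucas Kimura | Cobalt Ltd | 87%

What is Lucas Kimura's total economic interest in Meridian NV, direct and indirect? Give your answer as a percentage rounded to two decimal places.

Lucas Kimura reaches Meridian along 2 paths.
Via Selkirk: 100% × 81% = 81%.
Direct stake: 5% = 5%.
Total: 81% + 5% = 86%.
Rounded: 86.00%.

86.00%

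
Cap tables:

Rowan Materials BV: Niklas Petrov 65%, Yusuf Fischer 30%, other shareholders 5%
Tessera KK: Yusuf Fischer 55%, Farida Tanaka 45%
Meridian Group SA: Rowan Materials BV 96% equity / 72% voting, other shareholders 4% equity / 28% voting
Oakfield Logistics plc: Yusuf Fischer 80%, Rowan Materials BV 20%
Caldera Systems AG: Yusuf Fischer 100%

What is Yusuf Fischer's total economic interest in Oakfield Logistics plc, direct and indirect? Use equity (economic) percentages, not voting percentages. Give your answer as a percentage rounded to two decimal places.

Yusuf reaches Oakfield along 2 paths.
Direct stake: 80% = 80%.
Via Rowan: 30% × 20% = 6%.
Total: 80% + 6% = 86%.
Rounded: 86.00%.

86.00%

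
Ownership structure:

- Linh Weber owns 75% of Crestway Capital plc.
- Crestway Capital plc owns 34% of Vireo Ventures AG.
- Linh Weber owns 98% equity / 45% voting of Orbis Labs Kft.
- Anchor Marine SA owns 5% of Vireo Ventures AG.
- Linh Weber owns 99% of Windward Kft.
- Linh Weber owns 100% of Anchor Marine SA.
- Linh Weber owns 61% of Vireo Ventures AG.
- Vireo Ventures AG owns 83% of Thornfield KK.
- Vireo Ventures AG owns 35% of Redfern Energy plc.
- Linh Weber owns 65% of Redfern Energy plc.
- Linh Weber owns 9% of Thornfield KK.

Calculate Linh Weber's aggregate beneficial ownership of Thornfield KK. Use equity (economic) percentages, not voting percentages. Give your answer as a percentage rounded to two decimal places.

84.95%

Linh reaches Thornfield along 4 paths.
Via Anchor → Vireo: 100% × 5% × 83% = 4.15%.
Via Vireo: 61% × 83% = 50.63%.
Via Crestway → Vireo: 75% × 34% × 83% = 21.165%.
Direct stake: 9% = 9%.
Total: 4.15% + 50.63% + 21.165% + 9% = 84.945%.
Rounded: 84.95%.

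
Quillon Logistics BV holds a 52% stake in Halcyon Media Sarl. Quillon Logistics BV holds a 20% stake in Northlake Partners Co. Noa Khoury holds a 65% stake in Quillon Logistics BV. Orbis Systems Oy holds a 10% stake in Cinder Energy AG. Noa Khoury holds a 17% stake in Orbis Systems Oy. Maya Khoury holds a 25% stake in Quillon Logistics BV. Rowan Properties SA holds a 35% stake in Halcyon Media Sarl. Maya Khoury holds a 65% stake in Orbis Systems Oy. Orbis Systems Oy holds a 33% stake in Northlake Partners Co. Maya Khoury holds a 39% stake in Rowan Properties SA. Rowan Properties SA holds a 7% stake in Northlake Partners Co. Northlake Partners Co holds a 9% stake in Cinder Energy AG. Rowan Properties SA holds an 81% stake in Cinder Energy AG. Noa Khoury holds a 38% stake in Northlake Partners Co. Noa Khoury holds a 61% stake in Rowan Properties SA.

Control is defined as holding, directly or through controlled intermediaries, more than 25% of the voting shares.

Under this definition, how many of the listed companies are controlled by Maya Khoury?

Maya holds 39% of Rowan, so Maya controls Rowan.
Maya holds 65% of Orbis, so Maya controls Orbis.
Orbis and Rowan together hold 33% + 7% = 40% of Northlake, so Maya controls Northlake.
Rowan and Northlake and Orbis together hold 81% + 9% + 10% = 100% of Cinder, so Maya controls Cinder.
Rowan holds 35% of Halcyon, so Maya controls Halcyon.
No other company's threshold is met.
Maya controls 5 companies.

5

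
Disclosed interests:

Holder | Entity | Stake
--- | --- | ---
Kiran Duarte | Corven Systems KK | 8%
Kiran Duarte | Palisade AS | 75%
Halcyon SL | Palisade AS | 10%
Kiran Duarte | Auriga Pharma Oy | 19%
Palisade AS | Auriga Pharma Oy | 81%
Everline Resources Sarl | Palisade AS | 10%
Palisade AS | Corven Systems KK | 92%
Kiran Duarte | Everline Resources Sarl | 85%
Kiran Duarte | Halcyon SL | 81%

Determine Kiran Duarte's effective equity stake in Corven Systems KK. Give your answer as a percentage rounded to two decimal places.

92.27%

Kiran reaches Corven along 4 paths.
Via Everline → Palisade: 85% × 10% × 92% = 7.82%.
Via Palisade: 75% × 92% = 69%.
Via Halcyon → Palisade: 81% × 10% × 92% = 7.452%.
Direct stake: 8% = 8%.
Total: 7.82% + 69% + 7.452% + 8% = 92.272%.
Rounded: 92.27%.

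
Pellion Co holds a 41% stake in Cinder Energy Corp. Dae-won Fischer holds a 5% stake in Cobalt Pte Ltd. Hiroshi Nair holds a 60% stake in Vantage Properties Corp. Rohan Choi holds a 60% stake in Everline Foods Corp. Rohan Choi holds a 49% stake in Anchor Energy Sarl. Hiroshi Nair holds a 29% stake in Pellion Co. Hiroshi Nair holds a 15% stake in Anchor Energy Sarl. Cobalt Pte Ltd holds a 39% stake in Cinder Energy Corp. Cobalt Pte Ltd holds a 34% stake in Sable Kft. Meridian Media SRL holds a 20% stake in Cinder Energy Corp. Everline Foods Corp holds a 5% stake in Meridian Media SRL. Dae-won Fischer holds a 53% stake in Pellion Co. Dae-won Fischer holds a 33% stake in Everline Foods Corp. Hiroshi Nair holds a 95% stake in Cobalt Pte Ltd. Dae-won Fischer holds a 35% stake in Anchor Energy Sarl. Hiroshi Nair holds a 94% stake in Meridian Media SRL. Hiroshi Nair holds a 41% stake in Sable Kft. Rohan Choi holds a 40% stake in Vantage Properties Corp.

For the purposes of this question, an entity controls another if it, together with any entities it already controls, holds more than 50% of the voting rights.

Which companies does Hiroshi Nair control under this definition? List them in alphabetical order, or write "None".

Cinder Energy Corp, Cobalt Pte Ltd, Meridian Media SRL, Sable Kft, Vantage Properties Corp

Hiroshi holds 95% of Cobalt, so Hiroshi controls Cobalt.
Cobalt and Hiroshi together hold 34% + 41% = 75% of Sable, so Hiroshi controls Sable.
Hiroshi holds 94% of Meridian, so Hiroshi controls Meridian.
Cobalt and Meridian together hold 39% + 20% = 59% of Cinder, so Hiroshi controls Cinder.
Hiroshi holds 60% of Vantage, so Hiroshi controls Vantage.
No other company's threshold is met.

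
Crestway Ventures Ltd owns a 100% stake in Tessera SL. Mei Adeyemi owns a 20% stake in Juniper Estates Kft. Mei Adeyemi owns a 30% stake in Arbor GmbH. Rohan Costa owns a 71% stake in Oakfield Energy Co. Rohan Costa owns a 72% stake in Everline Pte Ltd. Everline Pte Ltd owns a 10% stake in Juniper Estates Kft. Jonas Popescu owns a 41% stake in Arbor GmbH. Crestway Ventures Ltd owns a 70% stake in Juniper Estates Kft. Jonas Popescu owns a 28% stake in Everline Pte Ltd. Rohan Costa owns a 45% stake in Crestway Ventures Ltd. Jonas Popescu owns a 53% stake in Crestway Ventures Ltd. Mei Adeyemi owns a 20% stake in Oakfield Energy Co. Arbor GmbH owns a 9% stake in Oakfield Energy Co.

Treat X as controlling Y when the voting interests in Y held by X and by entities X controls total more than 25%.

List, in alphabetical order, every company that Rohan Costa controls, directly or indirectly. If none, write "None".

Rohan holds 45% of Crestway, so Rohan controls Crestway.
Rohan holds 72% of Everline, so Rohan controls Everline.
Crestway holds 100% of Tessera, so Rohan controls Tessera.
Everline and Crestway together hold 10% + 70% = 80% of Juniper, so Rohan controls Juniper.
Rohan holds 71% of Oakfield, so Rohan controls Oakfield.
No other company's threshold is met.

Crestway Ventures Ltd, Everline Pte Ltd, Juniper Estates Kft, Oakfield Energy Co, Tessera SL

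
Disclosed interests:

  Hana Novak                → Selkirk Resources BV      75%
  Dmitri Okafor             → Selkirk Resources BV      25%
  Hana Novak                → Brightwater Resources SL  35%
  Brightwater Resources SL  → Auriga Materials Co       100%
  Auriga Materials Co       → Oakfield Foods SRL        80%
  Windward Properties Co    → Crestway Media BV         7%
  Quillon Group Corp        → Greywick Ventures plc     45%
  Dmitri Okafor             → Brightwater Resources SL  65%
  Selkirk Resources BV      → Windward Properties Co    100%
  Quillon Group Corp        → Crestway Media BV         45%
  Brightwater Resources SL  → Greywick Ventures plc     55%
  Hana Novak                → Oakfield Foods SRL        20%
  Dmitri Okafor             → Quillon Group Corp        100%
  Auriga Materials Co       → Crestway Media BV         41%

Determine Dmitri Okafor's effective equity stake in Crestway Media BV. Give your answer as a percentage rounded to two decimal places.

73.40%

Dmitri reaches Crestway along 3 paths.
Via Selkirk → Windward: 25% × 100% × 7% = 1.75%.
Via Brightwater → Auriga: 65% × 100% × 41% = 26.65%.
Via Quillon: 100% × 45% = 45%.
Total: 1.75% + 26.65% + 45% = 73.4%.
Rounded: 73.40%.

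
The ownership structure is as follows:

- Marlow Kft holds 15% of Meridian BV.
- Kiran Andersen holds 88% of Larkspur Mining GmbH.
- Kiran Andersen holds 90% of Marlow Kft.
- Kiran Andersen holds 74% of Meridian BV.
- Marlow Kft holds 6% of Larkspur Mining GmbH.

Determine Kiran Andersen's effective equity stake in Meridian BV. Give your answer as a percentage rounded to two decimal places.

Kiran reaches Meridian along 2 paths.
Direct stake: 74% = 74%.
Via Marlow: 90% × 15% = 13.5%.
Total: 74% + 13.5% = 87.5%.
Rounded: 87.50%.

87.50%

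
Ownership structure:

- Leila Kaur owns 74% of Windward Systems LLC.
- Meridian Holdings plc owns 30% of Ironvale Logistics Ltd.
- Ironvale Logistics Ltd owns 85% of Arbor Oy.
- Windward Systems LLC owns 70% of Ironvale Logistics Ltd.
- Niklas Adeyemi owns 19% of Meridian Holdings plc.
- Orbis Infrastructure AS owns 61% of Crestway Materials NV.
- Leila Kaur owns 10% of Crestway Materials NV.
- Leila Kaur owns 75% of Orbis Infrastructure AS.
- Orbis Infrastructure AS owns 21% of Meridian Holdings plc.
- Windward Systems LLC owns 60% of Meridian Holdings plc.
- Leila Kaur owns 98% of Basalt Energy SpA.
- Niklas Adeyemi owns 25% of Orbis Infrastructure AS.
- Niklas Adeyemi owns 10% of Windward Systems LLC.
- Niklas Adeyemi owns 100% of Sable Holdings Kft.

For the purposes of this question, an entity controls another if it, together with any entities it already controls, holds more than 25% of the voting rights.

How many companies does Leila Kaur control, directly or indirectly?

Leila holds 74% of Windward, so Leila controls Windward.
Leila holds 75% of Orbis, so Leila controls Orbis.
Orbis and Windward together hold 21% + 60% = 81% of Meridian, so Leila controls Meridian.
Leila holds 98% of Basalt, so Leila controls Basalt.
Meridian and Windward together hold 30% + 70% = 100% of Ironvale, so Leila controls Ironvale.
Ironvale holds 85% of Arbor, so Leila controls Arbor.
Orbis and Leila together hold 61% + 10% = 71% of Crestway, so Leila controls Crestway.
No other company's threshold is met.
Leila controls 7 companies.

7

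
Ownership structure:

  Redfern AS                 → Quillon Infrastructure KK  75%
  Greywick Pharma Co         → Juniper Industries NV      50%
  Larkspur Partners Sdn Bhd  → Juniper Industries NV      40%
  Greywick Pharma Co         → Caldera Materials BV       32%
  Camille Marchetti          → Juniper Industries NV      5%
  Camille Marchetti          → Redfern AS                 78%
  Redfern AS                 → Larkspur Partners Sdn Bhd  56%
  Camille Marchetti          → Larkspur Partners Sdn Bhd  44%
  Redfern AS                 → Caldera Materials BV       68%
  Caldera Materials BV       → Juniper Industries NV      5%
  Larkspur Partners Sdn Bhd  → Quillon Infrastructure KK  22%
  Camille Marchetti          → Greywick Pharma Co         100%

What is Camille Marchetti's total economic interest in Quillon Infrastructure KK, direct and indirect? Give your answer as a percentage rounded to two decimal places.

77.79%

Camille reaches Quillon along 3 paths.
Via Redfern: 78% × 75% = 58.5%.
Via Larkspur: 44% × 22% = 9.68%.
Via Redfern → Larkspur: 78% × 56% × 22% = 9.6096%.
Total: 58.5% + 9.68% + 9.6096% = 77.7896%.
Rounded: 77.79%.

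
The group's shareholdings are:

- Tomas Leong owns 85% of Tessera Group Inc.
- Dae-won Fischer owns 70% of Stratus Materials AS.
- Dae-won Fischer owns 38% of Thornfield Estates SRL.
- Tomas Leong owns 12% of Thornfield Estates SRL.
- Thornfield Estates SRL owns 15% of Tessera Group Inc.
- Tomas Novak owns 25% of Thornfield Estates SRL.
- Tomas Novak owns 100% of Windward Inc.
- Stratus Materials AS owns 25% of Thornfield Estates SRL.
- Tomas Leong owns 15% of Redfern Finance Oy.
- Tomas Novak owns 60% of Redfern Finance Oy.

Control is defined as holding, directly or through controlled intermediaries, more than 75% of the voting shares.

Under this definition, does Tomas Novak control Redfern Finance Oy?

No

Tomas Novak holds 100% of Windward, so Tomas Novak controls Windward.
In Redfern, Tomas Novak's side holds only 60%, not > 75%.
So Tomas Novak does not control Redfern.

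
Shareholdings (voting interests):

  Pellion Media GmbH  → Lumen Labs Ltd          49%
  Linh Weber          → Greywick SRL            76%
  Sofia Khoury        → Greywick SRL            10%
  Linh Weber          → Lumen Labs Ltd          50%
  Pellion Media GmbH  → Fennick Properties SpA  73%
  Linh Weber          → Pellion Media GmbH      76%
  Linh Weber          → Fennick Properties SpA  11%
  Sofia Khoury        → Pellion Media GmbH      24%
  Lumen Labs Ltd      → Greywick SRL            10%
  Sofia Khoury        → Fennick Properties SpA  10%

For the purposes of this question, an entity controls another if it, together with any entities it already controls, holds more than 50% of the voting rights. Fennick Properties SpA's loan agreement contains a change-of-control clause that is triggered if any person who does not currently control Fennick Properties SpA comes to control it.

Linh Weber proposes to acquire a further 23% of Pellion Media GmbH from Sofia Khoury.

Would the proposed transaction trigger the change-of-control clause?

The purchase adds only to Linh's holdings (Sofia's stake shrinks), so Linh is the only person who could newly come to control Fennick.
Linh holds 76% of Pellion, so Linh controls Pellion.
Linh and Pellion together hold 11% + 73% = 84% of Fennick, so Linh controls Fennick.
So Linh already controls Fennick before the transaction.
After the purchase, Linh's direct stake in Pellion rises to 76% + 23% = 99%, and Sofia's stake falls to 1%.
Linh controlled Fennick already, so this is not a new person acquiring control; every other person's position is unchanged or reduced.
No new person acquires control, so the clause is not triggered.

No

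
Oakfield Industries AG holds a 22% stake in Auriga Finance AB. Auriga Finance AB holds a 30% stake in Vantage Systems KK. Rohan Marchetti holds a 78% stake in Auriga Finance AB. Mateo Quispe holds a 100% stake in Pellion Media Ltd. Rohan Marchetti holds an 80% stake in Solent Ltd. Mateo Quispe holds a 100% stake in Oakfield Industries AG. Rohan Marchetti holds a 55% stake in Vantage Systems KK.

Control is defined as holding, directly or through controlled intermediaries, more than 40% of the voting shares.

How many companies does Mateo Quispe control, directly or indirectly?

Mateo holds 100% of Oakfield, so Mateo controls Oakfield.
Mateo holds 100% of Pellion, so Mateo controls Pellion.
No other company's threshold is met.
Mateo controls 2 companies.

2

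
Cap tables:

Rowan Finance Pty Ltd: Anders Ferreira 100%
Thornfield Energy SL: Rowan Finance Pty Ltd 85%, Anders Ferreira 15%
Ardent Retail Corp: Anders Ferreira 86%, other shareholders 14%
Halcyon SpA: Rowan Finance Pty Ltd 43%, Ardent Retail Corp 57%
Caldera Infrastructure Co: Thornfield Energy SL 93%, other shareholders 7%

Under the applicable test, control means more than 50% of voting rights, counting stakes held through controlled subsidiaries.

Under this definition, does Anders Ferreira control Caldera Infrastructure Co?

Yes

Anders holds 100% of Rowan, so Anders controls Rowan.
Rowan and Anders together hold 85% + 15% = 100% of Thornfield, so Anders controls Thornfield.
Thornfield holds 93% of Caldera, so Anders controls Caldera.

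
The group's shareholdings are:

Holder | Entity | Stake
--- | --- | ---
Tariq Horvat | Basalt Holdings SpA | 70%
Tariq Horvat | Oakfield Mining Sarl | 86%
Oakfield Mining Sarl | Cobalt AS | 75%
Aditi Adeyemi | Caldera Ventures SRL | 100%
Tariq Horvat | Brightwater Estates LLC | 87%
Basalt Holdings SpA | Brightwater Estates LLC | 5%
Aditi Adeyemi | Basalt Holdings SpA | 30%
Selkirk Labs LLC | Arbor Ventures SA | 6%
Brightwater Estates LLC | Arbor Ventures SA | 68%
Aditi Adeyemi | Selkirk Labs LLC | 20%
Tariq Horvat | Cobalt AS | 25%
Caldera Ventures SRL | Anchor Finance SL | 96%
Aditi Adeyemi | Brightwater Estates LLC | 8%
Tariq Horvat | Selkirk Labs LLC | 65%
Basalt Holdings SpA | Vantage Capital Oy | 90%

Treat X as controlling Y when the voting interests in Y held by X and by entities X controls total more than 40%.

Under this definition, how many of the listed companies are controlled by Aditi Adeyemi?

2

Aditi holds 100% of Caldera, so Aditi controls Caldera.
Caldera holds 96% of Anchor, so Aditi controls Anchor.
No other company's threshold is met.
Aditi controls 2 companies.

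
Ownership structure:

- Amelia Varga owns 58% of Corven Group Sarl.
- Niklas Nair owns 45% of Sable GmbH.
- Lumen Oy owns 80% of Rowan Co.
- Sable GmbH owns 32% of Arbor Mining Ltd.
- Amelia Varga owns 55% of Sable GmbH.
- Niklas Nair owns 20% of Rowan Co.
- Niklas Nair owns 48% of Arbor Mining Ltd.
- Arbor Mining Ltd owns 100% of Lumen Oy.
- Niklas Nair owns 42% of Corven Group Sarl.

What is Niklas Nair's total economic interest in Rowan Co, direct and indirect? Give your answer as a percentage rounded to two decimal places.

Niklas reaches Rowan along 3 paths.
Via Sable → Arbor → Lumen: 45% × 32% × 100% × 80% = 11.52%.
Via Arbor → Lumen: 48% × 100% × 80% = 38.4%.
Direct stake: 20% = 20%.
Total: 11.52% + 38.4% + 20% = 69.92%.

69.92%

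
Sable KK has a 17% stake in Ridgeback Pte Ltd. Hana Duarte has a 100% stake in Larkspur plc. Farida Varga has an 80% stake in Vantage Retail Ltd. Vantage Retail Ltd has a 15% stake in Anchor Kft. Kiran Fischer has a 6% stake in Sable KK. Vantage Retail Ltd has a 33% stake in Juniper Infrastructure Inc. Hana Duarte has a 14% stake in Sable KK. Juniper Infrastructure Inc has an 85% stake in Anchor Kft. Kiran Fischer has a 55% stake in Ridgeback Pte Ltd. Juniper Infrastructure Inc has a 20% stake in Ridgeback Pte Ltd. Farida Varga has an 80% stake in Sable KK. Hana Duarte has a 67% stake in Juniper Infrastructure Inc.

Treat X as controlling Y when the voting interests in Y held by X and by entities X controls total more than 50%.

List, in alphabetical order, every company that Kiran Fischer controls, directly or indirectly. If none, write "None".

Ridgeback Pte Ltd

Kiran holds 55% of Ridgeback, so Kiran controls Ridgeback.
No other company's threshold is met.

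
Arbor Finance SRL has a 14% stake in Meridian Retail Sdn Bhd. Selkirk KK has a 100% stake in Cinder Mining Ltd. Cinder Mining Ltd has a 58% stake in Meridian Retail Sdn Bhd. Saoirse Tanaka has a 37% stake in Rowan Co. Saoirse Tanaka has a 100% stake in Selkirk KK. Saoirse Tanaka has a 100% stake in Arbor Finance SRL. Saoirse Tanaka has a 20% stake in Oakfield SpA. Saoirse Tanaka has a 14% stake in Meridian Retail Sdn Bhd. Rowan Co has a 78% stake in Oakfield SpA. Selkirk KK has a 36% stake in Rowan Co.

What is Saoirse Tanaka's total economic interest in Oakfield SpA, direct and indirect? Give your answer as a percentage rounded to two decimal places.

76.94%

Saoirse reaches Oakfield along 3 paths.
Via Rowan: 37% × 78% = 28.86%.
Via Selkirk → Rowan: 100% × 36% × 78% = 28.08%.
Direct stake: 20% = 20%.
Total: 28.86% + 28.08% + 20% = 76.94%.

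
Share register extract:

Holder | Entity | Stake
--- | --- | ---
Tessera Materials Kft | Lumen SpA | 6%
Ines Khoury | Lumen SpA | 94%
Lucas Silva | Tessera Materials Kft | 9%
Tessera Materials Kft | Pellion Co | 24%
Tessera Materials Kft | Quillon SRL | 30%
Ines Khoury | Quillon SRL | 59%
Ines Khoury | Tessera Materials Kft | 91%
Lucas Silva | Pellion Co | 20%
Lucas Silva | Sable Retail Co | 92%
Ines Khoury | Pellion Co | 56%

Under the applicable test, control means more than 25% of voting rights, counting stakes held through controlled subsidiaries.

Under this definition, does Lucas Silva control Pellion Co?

No

Lucas holds 92% of Sable, so Lucas controls Sable.
In Pellion, Lucas's side holds only 20%, not > 25%.
So Lucas does not control Pellion.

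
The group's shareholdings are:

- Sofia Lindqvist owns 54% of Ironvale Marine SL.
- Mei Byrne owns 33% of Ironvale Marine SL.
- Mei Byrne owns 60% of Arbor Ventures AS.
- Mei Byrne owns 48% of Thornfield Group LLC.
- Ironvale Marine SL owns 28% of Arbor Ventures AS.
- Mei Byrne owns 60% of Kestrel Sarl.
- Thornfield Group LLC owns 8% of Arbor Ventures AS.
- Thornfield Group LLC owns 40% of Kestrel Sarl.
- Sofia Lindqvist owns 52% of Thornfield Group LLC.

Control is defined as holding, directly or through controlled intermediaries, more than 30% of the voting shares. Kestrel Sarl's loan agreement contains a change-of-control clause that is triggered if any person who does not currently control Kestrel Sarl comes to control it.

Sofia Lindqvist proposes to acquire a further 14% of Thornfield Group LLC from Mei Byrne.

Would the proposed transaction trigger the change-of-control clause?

No

The purchase adds only to Sofia's holdings (Mei's stake shrinks), so Sofia is the only person who could newly come to control Kestrel.
Sofia holds 52% of Thornfield, so Sofia controls Thornfield.
Thornfield holds 40% of Kestrel, so Sofia controls Kestrel.
So Sofia already controls Kestrel before the transaction.
After the purchase, Sofia's direct stake in Thornfield rises to 52% + 14% = 66%, and Mei's stake falls to 34%.
Sofia controlled Kestrel already, so this is not a new person acquiring control; every other person's position is unchanged or reduced.
No new person acquires control, so the clause is not triggered.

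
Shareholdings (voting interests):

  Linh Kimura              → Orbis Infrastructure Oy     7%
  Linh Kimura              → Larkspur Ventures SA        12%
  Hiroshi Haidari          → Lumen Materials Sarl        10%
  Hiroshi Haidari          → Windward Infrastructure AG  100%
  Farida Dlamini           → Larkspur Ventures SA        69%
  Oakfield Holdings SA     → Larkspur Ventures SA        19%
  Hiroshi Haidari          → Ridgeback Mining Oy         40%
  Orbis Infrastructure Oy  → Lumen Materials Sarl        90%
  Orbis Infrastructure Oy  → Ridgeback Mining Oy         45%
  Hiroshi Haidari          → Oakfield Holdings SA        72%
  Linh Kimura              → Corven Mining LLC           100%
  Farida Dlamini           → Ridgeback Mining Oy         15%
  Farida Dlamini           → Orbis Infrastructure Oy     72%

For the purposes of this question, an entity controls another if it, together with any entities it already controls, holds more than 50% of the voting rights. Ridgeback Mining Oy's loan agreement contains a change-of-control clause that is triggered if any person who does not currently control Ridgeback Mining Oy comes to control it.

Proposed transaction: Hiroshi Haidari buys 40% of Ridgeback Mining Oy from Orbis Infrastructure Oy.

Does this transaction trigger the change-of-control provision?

Yes

The purchase adds only to Hiroshi's holdings (Orbis's stake shrinks), so Hiroshi is the only person who could newly come to control Ridgeback.
Hiroshi holds 100% of Windward, so Hiroshi controls Windward.
Hiroshi holds 72% of Oakfield, so Hiroshi controls Oakfield.
In Ridgeback, Hiroshi's side holds only 40%, not > 50%.
So before the transaction, Hiroshi does not control Ridgeback.
After the purchase, Hiroshi's direct stake in Ridgeback rises to 40% + 40% = 80%, and Orbis's stake falls to 5%.
Hiroshi holds 80% of Ridgeback, so Hiroshi controls Ridgeback.
Hiroshi did not control Ridgeback before and does after, so the clause is triggered.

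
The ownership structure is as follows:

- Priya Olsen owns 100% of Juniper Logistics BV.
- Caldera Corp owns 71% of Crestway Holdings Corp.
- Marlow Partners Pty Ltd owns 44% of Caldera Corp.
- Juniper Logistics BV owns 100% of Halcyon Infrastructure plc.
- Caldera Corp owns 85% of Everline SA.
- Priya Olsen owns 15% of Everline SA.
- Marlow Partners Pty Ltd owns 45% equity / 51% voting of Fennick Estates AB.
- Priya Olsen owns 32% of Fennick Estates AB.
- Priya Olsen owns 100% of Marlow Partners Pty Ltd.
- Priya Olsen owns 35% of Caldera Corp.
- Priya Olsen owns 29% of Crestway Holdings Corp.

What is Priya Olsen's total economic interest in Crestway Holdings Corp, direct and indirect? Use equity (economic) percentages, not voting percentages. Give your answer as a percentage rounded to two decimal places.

Priya reaches Crestway along 3 paths.
Direct stake: 29% = 29%.
Via Caldera: 35% × 71% = 24.85%.
Via Marlow → Caldera: 100% × 44% × 71% = 31.24%.
Total: 29% + 24.85% + 31.24% = 85.09%.

85.09%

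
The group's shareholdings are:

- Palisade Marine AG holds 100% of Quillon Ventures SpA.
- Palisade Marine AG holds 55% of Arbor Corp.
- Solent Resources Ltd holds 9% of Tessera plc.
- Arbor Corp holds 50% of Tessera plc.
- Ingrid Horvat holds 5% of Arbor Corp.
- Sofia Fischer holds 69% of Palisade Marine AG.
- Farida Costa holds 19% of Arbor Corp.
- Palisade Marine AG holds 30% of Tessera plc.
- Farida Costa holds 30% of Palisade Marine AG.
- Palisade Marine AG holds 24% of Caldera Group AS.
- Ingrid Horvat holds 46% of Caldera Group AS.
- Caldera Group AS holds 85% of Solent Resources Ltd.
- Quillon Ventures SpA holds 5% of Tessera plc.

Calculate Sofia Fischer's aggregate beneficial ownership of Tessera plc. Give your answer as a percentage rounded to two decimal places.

Sofia reaches Tessera along 4 paths.
Via Palisade → Arbor: 69% × 55% × 50% = 18.975%.
Via Palisade: 69% × 30% = 20.7%.
Via Palisade → Caldera → Solent: 69% × 24% × 85% × 9% = 1.26684%.
Via Palisade → Quillon: 69% × 100% × 5% = 3.45%.
Total: 18.975% + 20.7% + 1.26684% + 3.45% = 44.39184%.
Rounded: 44.39%.

44.39%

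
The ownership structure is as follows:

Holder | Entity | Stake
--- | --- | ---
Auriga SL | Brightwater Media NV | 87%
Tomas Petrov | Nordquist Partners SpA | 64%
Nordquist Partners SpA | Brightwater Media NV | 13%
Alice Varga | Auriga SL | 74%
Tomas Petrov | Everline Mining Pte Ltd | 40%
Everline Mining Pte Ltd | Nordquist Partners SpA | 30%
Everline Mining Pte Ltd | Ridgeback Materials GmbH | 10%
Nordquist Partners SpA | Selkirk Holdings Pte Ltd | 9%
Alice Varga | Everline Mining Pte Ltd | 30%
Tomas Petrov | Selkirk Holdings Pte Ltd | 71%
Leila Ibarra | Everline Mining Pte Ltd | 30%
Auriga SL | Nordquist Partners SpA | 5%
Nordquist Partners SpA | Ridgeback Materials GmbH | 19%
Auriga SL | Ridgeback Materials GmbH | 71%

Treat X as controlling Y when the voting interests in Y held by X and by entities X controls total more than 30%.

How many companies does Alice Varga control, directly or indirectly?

3

Alice holds 74% of Auriga, so Alice controls Auriga.
Auriga holds 71% of Ridgeback, so Alice controls Ridgeback.
Auriga holds 87% of Brightwater, so Alice controls Brightwater.
No other company's threshold is met.
Alice controls 3 companies.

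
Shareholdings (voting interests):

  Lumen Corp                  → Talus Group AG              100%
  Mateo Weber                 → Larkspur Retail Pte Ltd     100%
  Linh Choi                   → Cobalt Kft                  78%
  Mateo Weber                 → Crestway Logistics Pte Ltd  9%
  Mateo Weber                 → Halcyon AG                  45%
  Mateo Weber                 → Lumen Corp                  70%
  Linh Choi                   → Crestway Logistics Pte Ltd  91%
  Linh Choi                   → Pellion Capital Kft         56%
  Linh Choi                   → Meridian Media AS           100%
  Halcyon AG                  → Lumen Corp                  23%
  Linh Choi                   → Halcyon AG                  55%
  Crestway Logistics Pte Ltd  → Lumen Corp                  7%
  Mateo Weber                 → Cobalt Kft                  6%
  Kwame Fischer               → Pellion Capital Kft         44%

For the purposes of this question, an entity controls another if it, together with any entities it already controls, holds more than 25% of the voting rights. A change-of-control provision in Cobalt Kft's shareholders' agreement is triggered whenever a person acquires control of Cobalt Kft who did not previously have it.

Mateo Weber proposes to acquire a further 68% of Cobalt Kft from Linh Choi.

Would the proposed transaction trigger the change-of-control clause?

The purchase adds only to Mateo's holdings (Linh's stake shrinks), so Mateo is the only person who could newly come to control Cobalt.
Mateo holds 45% of Halcyon, so Mateo controls Halcyon.
Mateo and Halcyon together hold 70% + 23% = 93% of Lumen, so Mateo controls Lumen.
Mateo holds 100% of Larkspur, so Mateo controls Larkspur.
Lumen holds 100% of Talus, so Mateo controls Talus.
In Cobalt, Mateo's side holds only 6%, not > 25%.
So before the transaction, Mateo does not control Cobalt.
After the purchase, Mateo's direct stake in Cobalt rises to 6% + 68% = 74%, and Linh's stake falls to 10%.
Mateo holds 74% of Cobalt, so Mateo controls Cobalt.
Mateo did not control Cobalt before and does after, so the clause is triggered.

Yes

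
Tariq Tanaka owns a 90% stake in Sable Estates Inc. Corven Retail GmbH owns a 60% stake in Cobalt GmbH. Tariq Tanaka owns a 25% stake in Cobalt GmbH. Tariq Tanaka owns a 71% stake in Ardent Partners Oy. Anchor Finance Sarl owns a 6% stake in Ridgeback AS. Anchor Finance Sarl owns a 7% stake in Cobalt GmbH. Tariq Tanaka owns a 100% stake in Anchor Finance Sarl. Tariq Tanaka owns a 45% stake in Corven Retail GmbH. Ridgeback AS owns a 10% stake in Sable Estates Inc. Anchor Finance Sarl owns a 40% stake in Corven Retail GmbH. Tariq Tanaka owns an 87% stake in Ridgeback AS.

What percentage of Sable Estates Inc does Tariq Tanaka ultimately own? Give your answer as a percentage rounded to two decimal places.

99.30%

Tariq reaches Sable along 3 paths.
Direct stake: 90% = 90%.
Via Anchor → Ridgeback: 100% × 6% × 10% = 0.6%.
Via Ridgeback: 87% × 10% = 8.7%.
Total: 90% + 0.6% + 8.7% = 99.3%.
Rounded: 99.30%.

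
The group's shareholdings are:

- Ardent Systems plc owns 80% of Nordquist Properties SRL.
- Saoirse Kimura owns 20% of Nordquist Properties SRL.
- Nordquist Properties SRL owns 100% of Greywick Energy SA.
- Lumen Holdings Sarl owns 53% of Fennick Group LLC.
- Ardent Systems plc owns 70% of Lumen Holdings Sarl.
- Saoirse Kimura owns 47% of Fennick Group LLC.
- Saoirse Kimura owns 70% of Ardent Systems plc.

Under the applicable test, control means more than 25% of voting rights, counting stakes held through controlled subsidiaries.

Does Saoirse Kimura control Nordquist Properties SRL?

Yes

Saoirse holds 70% of Ardent, so Saoirse controls Ardent.
Saoirse and Ardent together hold 20% + 80% = 100% of Nordquist, so Saoirse controls Nordquist.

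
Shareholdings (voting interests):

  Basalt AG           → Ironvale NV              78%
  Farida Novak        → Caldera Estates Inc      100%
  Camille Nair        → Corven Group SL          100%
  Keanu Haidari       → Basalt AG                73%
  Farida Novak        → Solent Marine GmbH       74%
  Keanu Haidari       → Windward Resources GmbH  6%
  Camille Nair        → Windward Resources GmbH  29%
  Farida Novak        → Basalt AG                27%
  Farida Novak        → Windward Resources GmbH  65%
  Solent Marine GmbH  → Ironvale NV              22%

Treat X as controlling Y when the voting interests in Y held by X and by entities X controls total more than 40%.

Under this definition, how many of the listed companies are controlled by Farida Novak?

Farida holds 65% of Windward, so Farida controls Windward.
Farida holds 74% of Solent, so Farida controls Solent.
Farida holds 100% of Caldera, so Farida controls Caldera.
No other company's threshold is met.
Farida controls 3 companies.

3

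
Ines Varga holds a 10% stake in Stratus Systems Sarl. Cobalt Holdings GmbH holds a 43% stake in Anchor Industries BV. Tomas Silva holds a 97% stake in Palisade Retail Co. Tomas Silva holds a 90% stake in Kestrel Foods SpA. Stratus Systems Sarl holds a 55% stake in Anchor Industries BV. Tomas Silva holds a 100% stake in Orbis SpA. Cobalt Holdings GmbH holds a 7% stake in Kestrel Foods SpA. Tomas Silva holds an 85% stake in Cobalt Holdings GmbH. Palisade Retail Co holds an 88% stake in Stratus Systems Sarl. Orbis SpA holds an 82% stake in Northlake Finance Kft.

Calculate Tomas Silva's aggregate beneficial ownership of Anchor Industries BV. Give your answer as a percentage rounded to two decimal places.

Tomas reaches Anchor along 2 paths.
Via Cobalt: 85% × 43% = 36.55%.
Via Palisade → Stratus: 97% × 88% × 55% = 46.948%.
Total: 36.55% + 46.948% = 83.498%.
Rounded: 83.50%.

83.50%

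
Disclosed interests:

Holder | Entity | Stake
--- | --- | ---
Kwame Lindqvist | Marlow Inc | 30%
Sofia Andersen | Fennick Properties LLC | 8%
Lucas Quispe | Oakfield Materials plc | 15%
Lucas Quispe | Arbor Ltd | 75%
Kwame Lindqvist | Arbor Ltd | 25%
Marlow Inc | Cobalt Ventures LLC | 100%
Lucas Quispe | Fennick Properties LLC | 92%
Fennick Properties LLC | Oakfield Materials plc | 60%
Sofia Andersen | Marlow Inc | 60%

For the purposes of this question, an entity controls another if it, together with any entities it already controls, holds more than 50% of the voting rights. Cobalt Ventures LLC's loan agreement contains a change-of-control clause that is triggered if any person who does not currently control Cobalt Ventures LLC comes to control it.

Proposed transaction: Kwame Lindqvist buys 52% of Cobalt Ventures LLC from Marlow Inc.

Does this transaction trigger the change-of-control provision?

The purchase adds only to Kwame's holdings (Marlow's stake shrinks), so Kwame is the only person who could newly come to control Cobalt.
Kwame's largest direct stake is 30% in Marlow, which does not meet the threshold, so Kwame controls no company.
Neither Kwame nor any entity Kwame controls holds any voting interest in Cobalt.
So before the transaction, Kwame does not control Cobalt.
After the purchase, Kwame holds 52% of Cobalt directly, and Marlow's stake falls to 48%.
Kwame holds 52% of Cobalt, so Kwame controls Cobalt.
Kwame did not control Cobalt before and does after, so the clause is triggered.

Yes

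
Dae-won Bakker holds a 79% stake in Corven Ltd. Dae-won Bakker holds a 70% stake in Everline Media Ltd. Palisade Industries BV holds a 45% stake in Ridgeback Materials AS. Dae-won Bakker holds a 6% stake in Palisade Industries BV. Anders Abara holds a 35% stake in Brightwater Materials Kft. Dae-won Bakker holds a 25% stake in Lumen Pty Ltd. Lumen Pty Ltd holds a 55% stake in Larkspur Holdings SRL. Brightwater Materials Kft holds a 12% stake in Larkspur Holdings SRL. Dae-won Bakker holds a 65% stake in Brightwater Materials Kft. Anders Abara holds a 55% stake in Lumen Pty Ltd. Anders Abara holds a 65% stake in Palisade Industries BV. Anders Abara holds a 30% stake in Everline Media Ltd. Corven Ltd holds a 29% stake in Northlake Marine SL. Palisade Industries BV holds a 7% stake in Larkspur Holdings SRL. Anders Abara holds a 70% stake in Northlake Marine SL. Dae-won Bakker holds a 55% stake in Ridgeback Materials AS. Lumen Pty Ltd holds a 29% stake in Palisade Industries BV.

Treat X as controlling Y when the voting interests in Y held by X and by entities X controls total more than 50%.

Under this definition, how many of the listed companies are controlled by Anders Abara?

Anders holds 55% of Lumen, so Anders controls Lumen.
Anders and Lumen together hold 65% + 29% = 94% of Palisade, so Anders controls Palisade.
Lumen and Palisade together hold 55% + 7% = 62% of Larkspur, so Anders controls Larkspur.
Anders holds 70% of Northlake, so Anders controls Northlake.
No other company's threshold is met.
Anders controls 4 companies.

4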